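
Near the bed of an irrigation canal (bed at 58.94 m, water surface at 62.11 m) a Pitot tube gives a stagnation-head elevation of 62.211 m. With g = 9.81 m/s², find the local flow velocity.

Near the bed, under hydrostatic conditions, the piezometric head (z + ψ) equals the free-surface elevation, 62.11 m.
Velocity head = total − piezometric = 62.211 − 62.11 = 0.101 m.
v = √(2g·h_v) = √(2 × 9.81 × 0.101) = 1.41 m/s.

v ≈ 1.41 m/s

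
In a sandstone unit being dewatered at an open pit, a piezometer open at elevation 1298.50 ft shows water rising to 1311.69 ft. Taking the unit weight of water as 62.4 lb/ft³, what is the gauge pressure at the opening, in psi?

P ≈ 5.72 psi

Pressure head ψ = h − z = 1311.69 − 1298.50 = 13.19 ft.
P = γ·ψ / 144 = 62.4 × 13.19 / 144 = 5.72 psi.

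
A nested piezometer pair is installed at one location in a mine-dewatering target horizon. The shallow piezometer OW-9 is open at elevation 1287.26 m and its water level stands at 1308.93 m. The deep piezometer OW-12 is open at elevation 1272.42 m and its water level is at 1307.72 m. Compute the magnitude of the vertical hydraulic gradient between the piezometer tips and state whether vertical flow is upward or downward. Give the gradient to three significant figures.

|i_v| ≈ 0.0815; vertical flow is downward

Total head at OW-9: h = 1308.93 m (water level in the standpipe).
Total head at OW-12: h = 1307.72 m.
Δh = h(OW-9) − h(OW-12) = 1308.93 − 1307.72 = 1.21 m.
Vertical separation Δz = 1287.26 − 1272.42 = 14.84 m.
|i_v| = |Δh| / Δz = 1.21 / 14.84 = 0.0815.
Head is higher in the shallow piezometer, so vertical flow is downward (recharge condition).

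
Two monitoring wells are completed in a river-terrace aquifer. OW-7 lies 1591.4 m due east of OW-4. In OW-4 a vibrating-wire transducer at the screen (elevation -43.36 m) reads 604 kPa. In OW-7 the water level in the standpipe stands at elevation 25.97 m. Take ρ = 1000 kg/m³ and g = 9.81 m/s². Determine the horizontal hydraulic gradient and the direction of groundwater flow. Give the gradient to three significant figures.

i ≈ 0.00488; groundwater flows toward the west

Pressure head at OW-4: ψ = P/(ρg) = 604×1000 / (1000 × 9.81) = 61.57 m.
Total head at OW-4: h = z + ψ = -43.36 + 61.57 = 18.21 m.
Total head at OW-7: h = 25.97 m (water level in the piezometer is the total head).
Head difference: h(OW-4) − h(OW-7) = 18.21 − 25.97 = -7.76 m.
Hydraulic gradient: i = |Δh| / L = 7.76 / 1591.4 = 0.00488.
Flow is from higher to lower head: from OW-7 toward OW-4, i.e. toward the west.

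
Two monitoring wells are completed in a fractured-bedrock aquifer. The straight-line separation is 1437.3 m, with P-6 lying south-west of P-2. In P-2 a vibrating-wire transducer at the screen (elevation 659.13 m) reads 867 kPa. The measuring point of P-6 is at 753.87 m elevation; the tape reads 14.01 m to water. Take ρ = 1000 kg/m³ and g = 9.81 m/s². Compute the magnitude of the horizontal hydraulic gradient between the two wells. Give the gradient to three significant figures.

i ≈ 0.00532

Pressure head at P-2: ψ = P/(ρg) = 867×1000 / (1000 × 9.81) = 88.38 m.
Total head at P-2: h = z + ψ = 659.13 + 88.38 = 747.51 m.
Total head at P-6: h = 753.87 − 14.01 = 739.86 m.
Head difference: h(P-2) − h(P-6) = 747.51 − 739.86 = 7.65 m.
Hydraulic gradient: i = |Δh| / L = 7.65 / 1437.3 = 0.00532.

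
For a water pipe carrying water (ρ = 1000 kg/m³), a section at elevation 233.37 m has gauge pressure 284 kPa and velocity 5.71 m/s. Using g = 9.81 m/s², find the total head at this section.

Pressure head ψ = P/(ρg) = 284×1000 / (1000 × 9.81) = 28.95 m.
Velocity head = v²/(2g) = 5.71² / (2 × 9.81) = 1.662 m.
h = z + ψ + v²/(2g) = 233.37 + 28.95 + 1.662 = 263.98 m.

h ≈ 263.98 m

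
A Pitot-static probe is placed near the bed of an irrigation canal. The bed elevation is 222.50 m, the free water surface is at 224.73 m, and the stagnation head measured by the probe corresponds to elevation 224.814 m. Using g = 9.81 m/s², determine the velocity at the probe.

Near the bed, under hydrostatic conditions, the piezometric head (z + ψ) equals the free-surface elevation, 224.73 m.
Velocity head = total − piezometric = 224.814 − 224.73 = 0.084 m.
v = √(2g·h_v) = √(2 × 9.81 × 0.084) = 1.28 m/s.

v ≈ 1.28 m/s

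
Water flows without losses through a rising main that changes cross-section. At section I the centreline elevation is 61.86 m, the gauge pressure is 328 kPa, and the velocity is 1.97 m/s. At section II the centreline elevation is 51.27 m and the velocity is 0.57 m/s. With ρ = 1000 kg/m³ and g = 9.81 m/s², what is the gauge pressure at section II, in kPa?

P₂ ≈ 434 kPa

Pressure head at I: ψ₁ = P₁/(ρg) = 328×1000 / (1000 × 9.81) = 33.44 m.
Velocity heads: v₁²/2g = 1.97²/19.62 = 0.198 m; v₂²/2g = 0.57²/19.62 = 0.017 m.
Total head H = z₁ + ψ₁ + v₁²/2g = 61.86 + 33.44 + 0.198 = 95.50 m.
ψ₂ = H − z₂ − v₂²/2g = 95.50 − 51.27 − 0.017 = 44.21 m.
P₂ = ρgψ₂ = 1000 × 9.81 × 44.21 ≈ 434 kPa.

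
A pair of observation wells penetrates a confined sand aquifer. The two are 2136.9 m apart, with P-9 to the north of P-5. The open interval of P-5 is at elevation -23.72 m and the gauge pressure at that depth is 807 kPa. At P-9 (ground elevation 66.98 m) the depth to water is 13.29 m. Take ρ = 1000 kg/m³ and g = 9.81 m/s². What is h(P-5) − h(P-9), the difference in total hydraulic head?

Δh ≈ 4.85 m

Pressure head at P-5: ψ = P/(ρg) = 807×1000 / (1000 × 9.81) = 82.26 m.
Total head at P-5: h = z + ψ = -23.72 + 82.26 = 58.54 m.
Total head at P-9: h = 66.98 − 13.29 = 53.69 m.
Head difference: h(P-5) − h(P-9) = 58.54 − 53.69 = 4.85 m.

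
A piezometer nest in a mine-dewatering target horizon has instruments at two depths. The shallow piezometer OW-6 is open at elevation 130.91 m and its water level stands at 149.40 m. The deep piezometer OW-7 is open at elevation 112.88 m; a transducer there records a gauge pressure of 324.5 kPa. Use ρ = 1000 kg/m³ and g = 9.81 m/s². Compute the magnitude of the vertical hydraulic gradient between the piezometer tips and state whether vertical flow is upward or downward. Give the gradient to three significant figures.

|i_v| ≈ 0.191; vertical flow is downward

Total head at OW-6: h = 149.40 m (water level in the standpipe).
Pressure head at OW-7: ψ = P/(ρg) = 324.5×1000 / (1000 × 9.81) = 33.08 m.
Total head at OW-7: h = z + ψ = 112.88 + 33.08 = 145.96 m.
Δh = h(OW-6) − h(OW-7) = 149.40 − 145.96 = 3.44 m.
Vertical separation Δz = 130.91 − 112.88 = 18.03 m.
|i_v| = |Δh| / Δz = 3.44 / 18.03 = 0.191.
Head is higher in the shallow piezometer, so vertical flow is downward (recharge condition).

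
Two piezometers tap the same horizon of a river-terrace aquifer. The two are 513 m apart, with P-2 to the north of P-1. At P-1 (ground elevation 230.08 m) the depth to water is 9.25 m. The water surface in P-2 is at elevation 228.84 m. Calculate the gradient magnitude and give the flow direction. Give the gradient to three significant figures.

i ≈ 0.0156; groundwater flows toward the south

Total head at P-1: h = 230.08 − 9.25 = 220.83 m.
Total head at P-2: h = 228.84 m (water level in the piezometer is the total head).
Head difference: h(P-1) − h(P-2) = 220.83 − 228.84 = -8.01 m.
Hydraulic gradient: i = |Δh| / L = 8.01 / 513 = 0.0156.
Flow is from higher to lower head: from P-2 toward P-1, i.e. toward the south.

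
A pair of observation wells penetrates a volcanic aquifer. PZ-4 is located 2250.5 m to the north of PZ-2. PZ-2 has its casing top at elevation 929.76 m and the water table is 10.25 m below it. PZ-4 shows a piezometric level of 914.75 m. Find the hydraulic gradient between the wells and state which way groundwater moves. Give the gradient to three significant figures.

Total head at PZ-2: h = 929.76 − 10.25 = 919.51 m.
Total head at PZ-4: h = 914.75 m (water level in the piezometer is the total head).
Head difference: h(PZ-2) − h(PZ-4) = 919.51 − 914.75 = 4.76 m.
Hydraulic gradient: i = |Δh| / L = 4.76 / 2250.5 = 0.00212.
Flow is from higher to lower head: from PZ-2 toward PZ-4, i.e. toward the north.

i ≈ 0.00212; groundwater flows toward the north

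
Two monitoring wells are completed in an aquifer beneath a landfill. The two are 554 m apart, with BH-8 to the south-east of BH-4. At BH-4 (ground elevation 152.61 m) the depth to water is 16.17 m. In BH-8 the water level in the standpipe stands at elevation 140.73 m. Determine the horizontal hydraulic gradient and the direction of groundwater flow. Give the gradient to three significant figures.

Total head at BH-4: h = 152.61 − 16.17 = 136.44 m.
Total head at BH-8: h = 140.73 m (water level in the piezometer is the total head).
Head difference: h(BH-4) − h(BH-8) = 136.44 − 140.73 = -4.29 m.
Hydraulic gradient: i = |Δh| / L = 4.29 / 554 = 0.00774.
Flow is from higher to lower head: from BH-8 toward BH-4, i.e. toward the north-west.

i ≈ 0.00774; groundwater flows toward the north-west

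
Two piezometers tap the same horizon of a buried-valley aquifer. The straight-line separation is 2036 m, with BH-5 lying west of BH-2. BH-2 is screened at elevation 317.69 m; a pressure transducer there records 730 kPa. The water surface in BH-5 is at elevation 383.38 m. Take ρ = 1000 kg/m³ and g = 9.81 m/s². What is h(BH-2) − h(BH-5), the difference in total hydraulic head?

Δh ≈ 8.72 m

Pressure head at BH-2: ψ = P/(ρg) = 730×1000 / (1000 × 9.81) = 74.41 m.
Total head at BH-2: h = z + ψ = 317.69 + 74.41 = 392.10 m.
Total head at BH-5: h = 383.38 m (water level in the piezometer is the total head).
Head difference: h(BH-2) − h(BH-5) = 392.10 − 383.38 = 8.72 m.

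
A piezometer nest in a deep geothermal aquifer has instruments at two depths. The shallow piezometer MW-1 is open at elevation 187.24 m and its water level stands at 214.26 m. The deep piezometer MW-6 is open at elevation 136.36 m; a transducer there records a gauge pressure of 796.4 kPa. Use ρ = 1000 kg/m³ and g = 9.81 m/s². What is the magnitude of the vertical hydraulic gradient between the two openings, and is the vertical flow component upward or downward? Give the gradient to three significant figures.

Total head at MW-1: h = 214.26 m (water level in the standpipe).
Pressure head at MW-6: ψ = P/(ρg) = 796.4×1000 / (1000 × 9.81) = 81.18 m.
Total head at MW-6: h = z + ψ = 136.36 + 81.18 = 217.54 m.
Δh = h(MW-1) − h(MW-6) = 214.26 − 217.54 = -3.28 m.
Vertical separation Δz = 187.24 − 136.36 = 50.88 m.
|i_v| = |Δh| / Δz = 3.28 / 50.88 = 0.0645.
Head is higher in the deep piezometer, so vertical flow is upward (discharge condition).

|i_v| ≈ 0.0645; vertical flow is upward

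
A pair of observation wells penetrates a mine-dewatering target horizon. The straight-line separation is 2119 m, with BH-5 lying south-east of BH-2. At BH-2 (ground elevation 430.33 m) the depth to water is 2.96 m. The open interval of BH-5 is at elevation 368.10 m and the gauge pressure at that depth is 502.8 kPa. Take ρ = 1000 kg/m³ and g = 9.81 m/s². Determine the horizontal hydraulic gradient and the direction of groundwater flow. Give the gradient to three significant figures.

i ≈ 0.00378; groundwater flows toward the south-east

Total head at BH-2: h = 430.33 − 2.96 = 427.37 m.
Pressure head at BH-5: ψ = P/(ρg) = 502.8×1000 / (1000 × 9.81) = 51.25 m.
Total head at BH-5: h = z + ψ = 368.10 + 51.25 = 419.35 m.
Head difference: h(BH-2) − h(BH-5) = 427.37 − 419.35 = 8.02 m.
Hydraulic gradient: i = |Δh| / L = 8.02 / 2119 = 0.00378.
Flow is from higher to lower head: from BH-2 toward BH-5, i.e. toward the south-east.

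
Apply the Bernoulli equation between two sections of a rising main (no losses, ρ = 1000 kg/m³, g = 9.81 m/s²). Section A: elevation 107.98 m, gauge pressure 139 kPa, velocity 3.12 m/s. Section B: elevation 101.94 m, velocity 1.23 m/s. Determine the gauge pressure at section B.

Pressure head at A: ψ₁ = P₁/(ρg) = 139×1000 / (1000 × 9.81) = 14.17 m.
Velocity heads: v₁²/2g = 3.12²/19.62 = 0.496 m; v₂²/2g = 1.23²/19.62 = 0.077 m.
Total head H = z₁ + ψ₁ + v₁²/2g = 107.98 + 14.17 + 0.496 = 122.65 m.
ψ₂ = H − z₂ − v₂²/2g = 122.65 − 101.94 − 0.077 = 20.63 m.
P₂ = ρgψ₂ = 1000 × 9.81 × 20.63 ≈ 202 kPa.

P₂ ≈ 202 kPa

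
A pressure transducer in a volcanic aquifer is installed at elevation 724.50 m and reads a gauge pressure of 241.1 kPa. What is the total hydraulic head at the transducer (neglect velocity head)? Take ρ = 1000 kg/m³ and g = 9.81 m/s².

ψ = P/(ρg) = 241.1×1000 / (1000 × 9.81) = 24.58 m.
h = z + ψ = 724.50 + 24.58 = 749.08 m.

h ≈ 749.08 m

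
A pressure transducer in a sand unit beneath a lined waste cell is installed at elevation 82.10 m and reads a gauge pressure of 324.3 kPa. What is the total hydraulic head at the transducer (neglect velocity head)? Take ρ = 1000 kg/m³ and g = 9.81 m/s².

h ≈ 115.16 m

ψ = P/(ρg) = 324.3×1000 / (1000 × 9.81) = 33.06 m.
h = z + ψ = 82.10 + 33.06 = 115.16 m.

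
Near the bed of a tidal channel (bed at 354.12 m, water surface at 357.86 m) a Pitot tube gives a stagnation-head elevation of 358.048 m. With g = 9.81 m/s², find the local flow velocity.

Near the bed, under hydrostatic conditions, the piezometric head (z + ψ) equals the free-surface elevation, 357.86 m.
Velocity head = total − piezometric = 358.048 − 357.86 = 0.188 m.
v = √(2g·h_v) = √(2 × 9.81 × 0.188) = 1.92 m/s.

v ≈ 1.92 m/s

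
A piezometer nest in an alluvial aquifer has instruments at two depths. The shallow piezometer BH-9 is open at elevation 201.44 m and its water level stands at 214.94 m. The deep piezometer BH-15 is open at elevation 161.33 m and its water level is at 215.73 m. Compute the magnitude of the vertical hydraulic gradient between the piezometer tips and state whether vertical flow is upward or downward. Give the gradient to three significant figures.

Total head at BH-9: h = 214.94 m (water level in the standpipe).
Total head at BH-15: h = 215.73 m.
Δh = h(BH-9) − h(BH-15) = 214.94 − 215.73 = -0.79 m.
Vertical separation Δz = 201.44 − 161.33 = 40.11 m.
|i_v| = |Δh| / Δz = 0.79 / 40.11 = 0.0197.
Head is higher in the deep piezometer, so vertical flow is upward (discharge condition).

|i_v| ≈ 0.0197; vertical flow is upward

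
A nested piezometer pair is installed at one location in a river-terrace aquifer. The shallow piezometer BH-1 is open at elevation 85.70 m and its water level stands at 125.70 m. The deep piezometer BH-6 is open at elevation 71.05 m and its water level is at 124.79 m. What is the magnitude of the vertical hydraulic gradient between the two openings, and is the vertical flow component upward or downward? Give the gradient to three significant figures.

|i_v| ≈ 0.0621; vertical flow is downward

Total head at BH-1: h = 125.70 m (water level in the standpipe).
Total head at BH-6: h = 124.79 m.
Δh = h(BH-1) − h(BH-6) = 125.70 − 124.79 = 0.91 m.
Vertical separation Δz = 85.70 − 71.05 = 14.65 m.
|i_v| = |Δh| / Δz = 0.91 / 14.65 = 0.0621.
Head is higher in the shallow piezometer, so vertical flow is downward (recharge condition).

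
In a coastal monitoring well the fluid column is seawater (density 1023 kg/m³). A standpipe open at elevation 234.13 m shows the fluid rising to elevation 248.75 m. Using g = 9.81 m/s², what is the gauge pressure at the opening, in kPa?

Pressure head ψ = h − z = 248.75 − 234.13 = 14.62 m.
P = ρgψ = 1023 × 9.81 × 14.62 = 146721 Pa ≈ 147 kPa.

P ≈ 147 kPa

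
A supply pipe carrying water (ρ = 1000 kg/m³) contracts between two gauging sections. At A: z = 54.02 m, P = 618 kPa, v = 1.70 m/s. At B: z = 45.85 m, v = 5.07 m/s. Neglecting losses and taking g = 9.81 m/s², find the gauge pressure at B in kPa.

Pressure head at A: ψ₁ = P₁/(ρg) = 618×1000 / (1000 × 9.81) = 63.00 m.
Velocity heads: v₁²/2g = 1.70²/19.62 = 0.147 m; v₂²/2g = 5.07²/19.62 = 1.310 m.
Total head H = z₁ + ψ₁ + v₁²/2g = 54.02 + 63.00 + 0.147 = 117.17 m.
ψ₂ = H − z₂ − v₂²/2g = 117.17 − 45.85 − 1.310 = 70.01 m.
P₂ = ρgψ₂ = 1000 × 9.81 × 70.01 ≈ 687 kPa.

P₂ ≈ 687 kPa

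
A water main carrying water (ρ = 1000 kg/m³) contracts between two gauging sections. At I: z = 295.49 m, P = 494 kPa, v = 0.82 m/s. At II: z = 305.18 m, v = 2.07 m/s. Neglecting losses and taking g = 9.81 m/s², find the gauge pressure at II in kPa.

Pressure head at I: ψ₁ = P₁/(ρg) = 494×1000 / (1000 × 9.81) = 50.36 m.
Velocity heads: v₁²/2g = 0.82²/19.62 = 0.034 m; v₂²/2g = 2.07²/19.62 = 0.218 m.
Total head H = z₁ + ψ₁ + v₁²/2g = 295.49 + 50.36 + 0.034 = 345.88 m.
ψ₂ = H − z₂ − v₂²/2g = 345.88 − 305.18 − 0.218 = 40.48 m.
P₂ = ρgψ₂ = 1000 × 9.81 × 40.48 ≈ 397 kPa.

P₂ ≈ 397 kPa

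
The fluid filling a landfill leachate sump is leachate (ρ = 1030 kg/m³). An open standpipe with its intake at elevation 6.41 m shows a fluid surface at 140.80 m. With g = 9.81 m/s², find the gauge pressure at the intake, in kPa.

Pressure head ψ = h − z = 140.80 − 6.41 = 134.39 m.
P = ρgψ = 1030 × 9.81 × 134.39 = 1357917 Pa ≈ 1360 kPa.

P ≈ 1360 kPa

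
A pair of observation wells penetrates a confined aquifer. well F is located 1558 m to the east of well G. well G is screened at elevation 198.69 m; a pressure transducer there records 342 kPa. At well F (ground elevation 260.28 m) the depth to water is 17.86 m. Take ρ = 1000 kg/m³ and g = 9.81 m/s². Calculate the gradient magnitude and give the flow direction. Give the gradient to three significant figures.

i ≈ 0.00569; groundwater flows toward the west

Pressure head at well G: ψ = P/(ρg) = 342×1000 / (1000 × 9.81) = 34.86 m.
Total head at well G: h = z + ψ = 198.69 + 34.86 = 233.55 m.
Total head at well F: h = 260.28 − 17.86 = 242.42 m.
Head difference: h(well G) − h(well F) = 233.55 − 242.42 = -8.87 m.
Hydraulic gradient: i = |Δh| / L = 8.87 / 1558 = 0.00569.
Flow is from higher to lower head: from well F toward well G, i.e. toward the west.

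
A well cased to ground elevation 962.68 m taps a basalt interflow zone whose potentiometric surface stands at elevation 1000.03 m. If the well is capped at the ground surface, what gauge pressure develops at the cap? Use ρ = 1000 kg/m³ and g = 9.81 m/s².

Head above the cap: Δh = 1000.03 − 962.68 = 37.35 m.
P = ρgΔh = 1000 × 9.81 × 37.35 = 366404 Pa ≈ 366 kPa.

P ≈ 366 kPa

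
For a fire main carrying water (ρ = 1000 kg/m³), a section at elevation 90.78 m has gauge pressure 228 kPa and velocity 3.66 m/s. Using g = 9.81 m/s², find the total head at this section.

h ≈ 114.70 m

Pressure head ψ = P/(ρg) = 228×1000 / (1000 × 9.81) = 23.24 m.
Velocity head = v²/(2g) = 3.66² / (2 × 9.81) = 0.683 m.
h = z + ψ + v²/(2g) = 90.78 + 23.24 + 0.683 = 114.70 m.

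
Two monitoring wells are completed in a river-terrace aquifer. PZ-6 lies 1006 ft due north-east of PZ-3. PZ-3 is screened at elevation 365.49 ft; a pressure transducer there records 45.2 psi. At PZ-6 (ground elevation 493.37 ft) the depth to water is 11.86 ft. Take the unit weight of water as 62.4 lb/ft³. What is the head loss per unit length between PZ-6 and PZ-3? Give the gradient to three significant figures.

i ≈ 0.0116 ft/ft

Pressure head at PZ-3: ψ = 144·P/γ = 144 × 45.2 / 62.4 = 104.31 ft.
Total head at PZ-3: h = z + ψ = 365.49 + 104.31 = 469.80 ft.
Total head at PZ-6: h = 493.37 − 11.86 = 481.51 ft.
Head difference: h(PZ-3) − h(PZ-6) = 469.80 − 481.51 = -11.71 ft.
Hydraulic gradient: i = |Δh| / L = 11.71 / 1006 = 0.0116.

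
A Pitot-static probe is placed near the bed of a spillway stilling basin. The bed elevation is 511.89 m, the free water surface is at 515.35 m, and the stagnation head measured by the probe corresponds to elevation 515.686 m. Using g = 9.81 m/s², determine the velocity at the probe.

v ≈ 2.57 m/s

Near the bed, under hydrostatic conditions, the piezometric head (z + ψ) equals the free-surface elevation, 515.35 m.
Velocity head = total − piezometric = 515.686 − 515.35 = 0.336 m.
v = √(2g·h_v) = √(2 × 9.81 × 0.336) = 2.57 m/s.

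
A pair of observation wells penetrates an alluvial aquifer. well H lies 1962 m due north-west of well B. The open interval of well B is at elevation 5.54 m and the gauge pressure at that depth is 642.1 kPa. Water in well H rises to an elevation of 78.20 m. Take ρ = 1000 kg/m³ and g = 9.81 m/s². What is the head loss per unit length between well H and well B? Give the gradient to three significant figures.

i ≈ 0.00367 m/m

Pressure head at well B: ψ = P/(ρg) = 642.1×1000 / (1000 × 9.81) = 65.45 m.
Total head at well B: h = z + ψ = 5.54 + 65.45 = 70.99 m.
Total head at well H: h = 78.20 m (water level in the piezometer is the total head).
Head difference: h(well B) − h(well H) = 70.99 − 78.20 = -7.21 m.
Hydraulic gradient: i = |Δh| / L = 7.21 / 1962 = 0.00367.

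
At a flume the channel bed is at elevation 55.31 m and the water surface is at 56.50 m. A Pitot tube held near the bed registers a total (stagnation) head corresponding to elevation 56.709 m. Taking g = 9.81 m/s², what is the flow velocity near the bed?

v ≈ 2.02 m/s

Near the bed, under hydrostatic conditions, the piezometric head (z + ψ) equals the free-surface elevation, 56.50 m.
Velocity head = total − piezometric = 56.709 − 56.50 = 0.209 m.
v = √(2g·h_v) = √(2 × 9.81 × 0.209) = 2.02 m/s.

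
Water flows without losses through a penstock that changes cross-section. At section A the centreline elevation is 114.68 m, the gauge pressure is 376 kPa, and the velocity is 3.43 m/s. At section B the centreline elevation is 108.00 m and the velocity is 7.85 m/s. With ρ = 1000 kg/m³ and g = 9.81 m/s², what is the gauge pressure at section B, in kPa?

Pressure head at A: ψ₁ = P₁/(ρg) = 376×1000 / (1000 × 9.81) = 38.33 m.
Velocity heads: v₁²/2g = 3.43²/19.62 = 0.600 m; v₂²/2g = 7.85²/19.62 = 3.141 m.
Total head H = z₁ + ψ₁ + v₁²/2g = 114.68 + 38.33 + 0.600 = 153.61 m.
ψ₂ = H − z₂ − v₂²/2g = 153.61 − 108.00 − 3.141 = 42.47 m.
P₂ = ρgψ₂ = 1000 × 9.81 × 42.47 ≈ 417 kPa.

P₂ ≈ 417 kPa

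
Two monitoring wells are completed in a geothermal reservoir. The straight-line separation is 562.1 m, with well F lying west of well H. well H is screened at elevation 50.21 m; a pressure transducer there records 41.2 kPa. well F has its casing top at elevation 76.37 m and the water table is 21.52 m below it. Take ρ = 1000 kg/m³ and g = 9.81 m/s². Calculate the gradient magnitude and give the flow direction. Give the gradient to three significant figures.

Pressure head at well H: ψ = P/(ρg) = 41.2×1000 / (1000 × 9.81) = 4.20 m.
Total head at well H: h = z + ψ = 50.21 + 4.20 = 54.41 m.
Total head at well F: h = 76.37 − 21.52 = 54.85 m.
Head difference: h(well H) − h(well F) = 54.41 − 54.85 = -0.44 m.
Hydraulic gradient: i = |Δh| / L = 0.44 / 562.1 = 0.000783.
Flow is from higher to lower head: from well F toward well H, i.e. toward the east.

i ≈ 0.000783; groundwater flows toward the east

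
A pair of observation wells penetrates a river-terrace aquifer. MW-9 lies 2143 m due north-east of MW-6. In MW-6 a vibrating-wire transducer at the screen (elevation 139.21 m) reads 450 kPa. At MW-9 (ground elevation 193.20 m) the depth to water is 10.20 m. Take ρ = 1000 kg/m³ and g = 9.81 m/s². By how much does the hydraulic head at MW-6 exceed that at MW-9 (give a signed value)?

Pressure head at MW-6: ψ = P/(ρg) = 450×1000 / (1000 × 9.81) = 45.87 m.
Total head at MW-6: h = z + ψ = 139.21 + 45.87 = 185.08 m.
Total head at MW-9: h = 193.20 − 10.20 = 183.00 m.
Head difference: h(MW-6) − h(MW-9) = 185.08 − 183.00 = 2.08 m.

Δh ≈ 2.08 m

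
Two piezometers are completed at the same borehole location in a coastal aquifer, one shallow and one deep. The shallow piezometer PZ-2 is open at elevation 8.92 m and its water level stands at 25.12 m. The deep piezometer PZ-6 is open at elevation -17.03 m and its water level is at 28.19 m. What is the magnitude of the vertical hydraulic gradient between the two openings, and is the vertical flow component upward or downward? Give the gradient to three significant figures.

|i_v| ≈ 0.118; vertical flow is upward

Total head at PZ-2: h = 25.12 m (water level in the standpipe).
Total head at PZ-6: h = 28.19 m.
Δh = h(PZ-2) − h(PZ-6) = 25.12 − 28.19 = -3.07 m.
Vertical separation Δz = 8.92 − (-17.03) = 25.95 m.
|i_v| = |Δh| / Δz = 3.07 / 25.95 = 0.118.
Head is higher in the deep piezometer, so vertical flow is upward (discharge condition).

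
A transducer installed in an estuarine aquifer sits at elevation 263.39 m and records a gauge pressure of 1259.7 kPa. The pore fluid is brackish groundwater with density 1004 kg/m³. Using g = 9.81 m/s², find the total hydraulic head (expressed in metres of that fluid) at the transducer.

ψ = P/(ρg) = 1259.7×1000 / (1004 × 9.81) = 127.90 m.
h = z + ψ = 263.39 + 127.90 = 391.29 m.

h ≈ 391.29 m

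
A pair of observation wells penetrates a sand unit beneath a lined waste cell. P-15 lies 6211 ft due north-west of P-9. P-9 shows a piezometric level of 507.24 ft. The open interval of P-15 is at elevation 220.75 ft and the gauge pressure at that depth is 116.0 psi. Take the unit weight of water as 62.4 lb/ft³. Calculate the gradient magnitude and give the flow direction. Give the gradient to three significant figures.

i ≈ 0.00303; groundwater flows toward the north-west

Total head at P-9: h = 507.24 ft (water level in the piezometer is the total head).
Pressure head at P-15: ψ = 144·P/γ = 144 × 116.0 / 62.4 = 267.69 ft.
Total head at P-15: h = z + ψ = 220.75 + 267.69 = 488.44 ft.
Head difference: h(P-9) − h(P-15) = 507.24 − 488.44 = 18.80 ft.
Hydraulic gradient: i = |Δh| / L = 18.80 / 6211 = 0.00303.
Flow is from higher to lower head: from P-9 toward P-15, i.e. toward the north-west.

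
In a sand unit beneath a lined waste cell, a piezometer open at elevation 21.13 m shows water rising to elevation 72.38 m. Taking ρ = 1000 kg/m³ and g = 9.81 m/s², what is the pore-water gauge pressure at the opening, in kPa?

P ≈ 503 kPa

Pressure head ψ = h − z = 72.38 − 21.13 = 51.25 m.
P = ρgψ = 1000 × 9.81 × 51.25 = 502762 Pa ≈ 503 kPa.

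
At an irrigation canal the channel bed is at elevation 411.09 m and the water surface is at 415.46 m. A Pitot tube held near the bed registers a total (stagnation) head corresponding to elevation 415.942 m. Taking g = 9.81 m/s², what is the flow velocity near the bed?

v ≈ 3.08 m/s

Near the bed, under hydrostatic conditions, the piezometric head (z + ψ) equals the free-surface elevation, 415.46 m.
Velocity head = total − piezometric = 415.942 − 415.46 = 0.482 m.
v = √(2g·h_v) = √(2 × 9.81 × 0.482) = 3.08 m/s.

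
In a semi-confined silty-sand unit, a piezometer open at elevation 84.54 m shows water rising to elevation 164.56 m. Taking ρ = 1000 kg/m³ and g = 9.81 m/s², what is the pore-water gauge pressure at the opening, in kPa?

P ≈ 785 kPa

Pressure head ψ = h − z = 164.56 − 84.54 = 80.02 m.
P = ρgψ = 1000 × 9.81 × 80.02 = 784996 Pa ≈ 785 kPa.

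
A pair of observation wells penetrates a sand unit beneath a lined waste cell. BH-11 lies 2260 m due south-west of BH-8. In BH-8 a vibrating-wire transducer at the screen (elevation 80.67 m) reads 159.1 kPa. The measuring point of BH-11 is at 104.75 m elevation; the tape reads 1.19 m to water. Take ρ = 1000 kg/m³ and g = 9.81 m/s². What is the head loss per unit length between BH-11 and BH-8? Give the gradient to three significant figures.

i ≈ 0.00295 m/m

Pressure head at BH-8: ψ = P/(ρg) = 159.1×1000 / (1000 × 9.81) = 16.22 m.
Total head at BH-8: h = z + ψ = 80.67 + 16.22 = 96.89 m.
Total head at BH-11: h = 104.75 − 1.19 = 103.56 m.
Head difference: h(BH-8) − h(BH-11) = 96.89 − 103.56 = -6.67 m.
Hydraulic gradient: i = |Δh| / L = 6.67 / 2260 = 0.00295.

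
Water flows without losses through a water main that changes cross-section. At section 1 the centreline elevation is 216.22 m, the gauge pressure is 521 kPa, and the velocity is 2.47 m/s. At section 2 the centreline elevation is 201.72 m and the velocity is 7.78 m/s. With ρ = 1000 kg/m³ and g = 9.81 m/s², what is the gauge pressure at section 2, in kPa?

Pressure head at 1: ψ₁ = P₁/(ρg) = 521×1000 / (1000 × 9.81) = 53.11 m.
Velocity heads: v₁²/2g = 2.47²/19.62 = 0.311 m; v₂²/2g = 7.78²/19.62 = 3.085 m.
Total head H = z₁ + ψ₁ + v₁²/2g = 216.22 + 53.11 + 0.311 = 269.64 m.
ψ₂ = H − z₂ − v₂²/2g = 269.64 − 201.72 − 3.085 = 64.83 m.
P₂ = ρgψ₂ = 1000 × 9.81 × 64.83 ≈ 636 kPa.

P₂ ≈ 636 kPa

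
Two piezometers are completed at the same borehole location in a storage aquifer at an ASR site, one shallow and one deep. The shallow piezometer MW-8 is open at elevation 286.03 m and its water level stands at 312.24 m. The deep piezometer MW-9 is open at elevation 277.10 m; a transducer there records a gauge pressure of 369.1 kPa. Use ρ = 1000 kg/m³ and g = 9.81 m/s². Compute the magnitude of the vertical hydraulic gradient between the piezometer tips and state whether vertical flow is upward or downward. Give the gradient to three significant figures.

Total head at MW-8: h = 312.24 m (water level in the standpipe).
Pressure head at MW-9: ψ = P/(ρg) = 369.1×1000 / (1000 × 9.81) = 37.62 m.
Total head at MW-9: h = z + ψ = 277.10 + 37.62 = 314.72 m.
Δh = h(MW-8) − h(MW-9) = 312.24 − 314.72 = -2.48 m.
Vertical separation Δz = 286.03 − 277.10 = 8.93 m.
|i_v| = |Δh| / Δz = 2.48 / 8.93 = 0.278.
Head is higher in the deep piezometer, so vertical flow is upward (discharge condition).

|i_v| ≈ 0.278; vertical flow is upward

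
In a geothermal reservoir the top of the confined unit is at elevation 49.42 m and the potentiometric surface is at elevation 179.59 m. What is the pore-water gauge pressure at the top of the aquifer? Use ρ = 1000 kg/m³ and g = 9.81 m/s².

P ≈ 1280 kPa

Pressure head at the aquifer top: ψ = h − z = 179.59 − 49.42 = 130.17 m.
P = ρgψ = 1000 × 9.81 × 130.17 = 1276968 Pa ≈ 1280 kPa.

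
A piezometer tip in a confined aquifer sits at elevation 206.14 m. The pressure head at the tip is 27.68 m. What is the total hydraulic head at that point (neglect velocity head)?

h ≈ 233.82 m

h = z + ψ = 206.14 + 27.68 = 233.82 m.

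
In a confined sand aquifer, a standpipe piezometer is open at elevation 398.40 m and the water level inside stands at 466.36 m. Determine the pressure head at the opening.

ψ ≈ 67.96 m

Total head h = 466.36 m (the water-surface elevation in the piezometer).
Pressure head ψ = h − z = 466.36 − 398.40 = 67.96 m.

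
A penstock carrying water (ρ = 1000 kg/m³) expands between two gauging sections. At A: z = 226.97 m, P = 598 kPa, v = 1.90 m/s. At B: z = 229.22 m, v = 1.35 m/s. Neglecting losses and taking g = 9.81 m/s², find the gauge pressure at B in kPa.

P₂ ≈ 577 kPa

Pressure head at A: ψ₁ = P₁/(ρg) = 598×1000 / (1000 × 9.81) = 60.96 m.
Velocity heads: v₁²/2g = 1.90²/19.62 = 0.184 m; v₂²/2g = 1.35²/19.62 = 0.093 m.
Total head H = z₁ + ψ₁ + v₁²/2g = 226.97 + 60.96 + 0.184 = 288.11 m.
ψ₂ = H − z₂ − v₂²/2g = 288.11 − 229.22 − 0.093 = 58.80 m.
P₂ = ρgψ₂ = 1000 × 9.81 × 58.80 ≈ 577 kPa.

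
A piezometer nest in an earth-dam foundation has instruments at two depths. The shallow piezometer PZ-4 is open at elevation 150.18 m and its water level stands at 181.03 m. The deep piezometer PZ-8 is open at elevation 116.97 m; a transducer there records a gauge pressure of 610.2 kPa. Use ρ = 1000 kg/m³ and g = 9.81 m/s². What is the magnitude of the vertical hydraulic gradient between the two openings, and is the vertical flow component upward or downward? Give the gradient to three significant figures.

|i_v| ≈ 0.0560; vertical flow is downward

Total head at PZ-4: h = 181.03 m (water level in the standpipe).
Pressure head at PZ-8: ψ = P/(ρg) = 610.2×1000 / (1000 × 9.81) = 62.20 m.
Total head at PZ-8: h = z + ψ = 116.97 + 62.20 = 179.17 m.
Δh = h(PZ-4) − h(PZ-8) = 181.03 − 179.17 = 1.86 m.
Vertical separation Δz = 150.18 − 116.97 = 33.21 m.
|i_v| = |Δh| / Δz = 1.86 / 33.21 = 0.0560.
Head is higher in the shallow piezometer, so vertical flow is downward (recharge condition).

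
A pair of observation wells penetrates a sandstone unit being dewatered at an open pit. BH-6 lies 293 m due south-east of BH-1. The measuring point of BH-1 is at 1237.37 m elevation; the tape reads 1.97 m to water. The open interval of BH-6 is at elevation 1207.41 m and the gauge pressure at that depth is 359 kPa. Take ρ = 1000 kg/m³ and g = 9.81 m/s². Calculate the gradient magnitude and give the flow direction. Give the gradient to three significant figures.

i ≈ 0.0294; groundwater flows toward the north-west

Total head at BH-1: h = 1237.37 − 1.97 = 1235.40 m.
Pressure head at BH-6: ψ = P/(ρg) = 359×1000 / (1000 × 9.81) = 36.60 m.
Total head at BH-6: h = z + ψ = 1207.41 + 36.60 = 1244.01 m.
Head difference: h(BH-1) − h(BH-6) = 1235.40 − 1244.01 = -8.61 m.
Hydraulic gradient: i = |Δh| / L = 8.61 / 293 = 0.0294.
Flow is from higher to lower head: from BH-6 toward BH-1, i.e. toward the north-west.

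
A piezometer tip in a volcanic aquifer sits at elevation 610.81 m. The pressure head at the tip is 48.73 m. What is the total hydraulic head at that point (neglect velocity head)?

h = z + ψ = 610.81 + 48.73 = 659.54 m.

h ≈ 659.54 m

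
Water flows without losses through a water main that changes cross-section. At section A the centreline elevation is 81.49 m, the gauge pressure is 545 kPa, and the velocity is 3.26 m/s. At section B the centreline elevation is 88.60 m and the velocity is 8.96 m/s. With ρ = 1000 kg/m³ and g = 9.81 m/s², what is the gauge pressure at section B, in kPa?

P₂ ≈ 440 kPa

Pressure head at A: ψ₁ = P₁/(ρg) = 545×1000 / (1000 × 9.81) = 55.56 m.
Velocity heads: v₁²/2g = 3.26²/19.62 = 0.542 m; v₂²/2g = 8.96²/19.62 = 4.092 m.
Total head H = z₁ + ψ₁ + v₁²/2g = 81.49 + 55.56 + 0.542 = 137.59 m.
ψ₂ = H − z₂ − v₂²/2g = 137.59 − 88.60 − 4.092 = 44.90 m.
P₂ = ρgψ₂ = 1000 × 9.81 × 44.90 ≈ 440 kPa.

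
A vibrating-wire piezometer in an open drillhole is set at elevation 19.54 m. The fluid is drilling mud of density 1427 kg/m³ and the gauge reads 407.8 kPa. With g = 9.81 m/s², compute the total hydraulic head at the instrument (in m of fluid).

h ≈ 48.67 m

ψ = P/(ρg) = 407.8×1000 / (1427 × 9.81) = 29.13 m.
h = z + ψ = 19.54 + 29.13 = 48.67 m.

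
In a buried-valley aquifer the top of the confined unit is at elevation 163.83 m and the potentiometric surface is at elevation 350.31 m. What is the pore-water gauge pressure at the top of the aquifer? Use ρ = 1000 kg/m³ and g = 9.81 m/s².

Pressure head at the aquifer top: ψ = h − z = 350.31 − 163.83 = 186.48 m.
P = ρgψ = 1000 × 9.81 × 186.48 = 1829369 Pa ≈ 1830 kPa.

P ≈ 1830 kPa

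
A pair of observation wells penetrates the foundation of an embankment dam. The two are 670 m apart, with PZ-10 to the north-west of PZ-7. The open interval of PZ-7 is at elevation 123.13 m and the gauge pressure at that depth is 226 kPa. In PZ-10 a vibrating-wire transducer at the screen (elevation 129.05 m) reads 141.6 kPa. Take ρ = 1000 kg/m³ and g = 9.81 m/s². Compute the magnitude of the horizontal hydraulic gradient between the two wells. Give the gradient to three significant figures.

Pressure head at PZ-7: ψ = P/(ρg) = 226×1000 / (1000 × 9.81) = 23.04 m.
Total head at PZ-7: h = z + ψ = 123.13 + 23.04 = 146.17 m.
Pressure head at PZ-10: ψ = P/(ρg) = 141.6×1000 / (1000 × 9.81) = 14.43 m.
Total head at PZ-10: h = z + ψ = 129.05 + 14.43 = 143.48 m.
Head difference: h(PZ-7) − h(PZ-10) = 146.17 − 143.48 = 2.69 m.
Hydraulic gradient: i = |Δh| / L = 2.69 / 670 = 0.00401.

i ≈ 0.00401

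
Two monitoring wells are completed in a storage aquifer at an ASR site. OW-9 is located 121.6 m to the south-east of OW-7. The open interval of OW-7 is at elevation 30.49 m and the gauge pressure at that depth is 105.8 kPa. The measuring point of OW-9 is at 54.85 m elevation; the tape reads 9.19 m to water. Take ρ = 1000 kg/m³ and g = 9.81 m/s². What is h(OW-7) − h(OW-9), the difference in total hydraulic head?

Δh ≈ -4.39 m

Pressure head at OW-7: ψ = P/(ρg) = 105.8×1000 / (1000 × 9.81) = 10.78 m.
Total head at OW-7: h = z + ψ = 30.49 + 10.78 = 41.27 m.
Total head at OW-9: h = 54.85 − 9.19 = 45.66 m.
Head difference: h(OW-7) − h(OW-9) = 41.27 − 45.66 = -4.39 m.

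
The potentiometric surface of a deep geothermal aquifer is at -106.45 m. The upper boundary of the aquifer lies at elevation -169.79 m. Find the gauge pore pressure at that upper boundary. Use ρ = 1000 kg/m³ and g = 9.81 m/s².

Pressure head at the aquifer top: ψ = h − z = -106.45 − (-169.79) = 63.34 m.
P = ρgψ = 1000 × 9.81 × 63.34 = 621365 Pa ≈ 621 kPa.

P ≈ 621 kPa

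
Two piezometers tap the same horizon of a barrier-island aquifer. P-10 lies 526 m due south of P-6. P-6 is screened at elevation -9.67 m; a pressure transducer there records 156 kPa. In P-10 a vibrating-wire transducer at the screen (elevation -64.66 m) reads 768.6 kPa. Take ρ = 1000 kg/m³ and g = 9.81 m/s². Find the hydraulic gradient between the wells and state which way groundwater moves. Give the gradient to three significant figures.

i ≈ 0.0142; groundwater flows toward the north

Pressure head at P-6: ψ = P/(ρg) = 156×1000 / (1000 × 9.81) = 15.90 m.
Total head at P-6: h = z + ψ = -9.67 + 15.90 = 6.23 m.
Pressure head at P-10: ψ = P/(ρg) = 768.6×1000 / (1000 × 9.81) = 78.35 m.
Total head at P-10: h = z + ψ = -64.66 + 78.35 = 13.69 m.
Head difference: h(P-6) − h(P-10) = 6.23 − 13.69 = -7.46 m.
Hydraulic gradient: i = |Δh| / L = 7.46 / 526 = 0.0142.
Flow is from higher to lower head: from P-10 toward P-6, i.e. toward the north.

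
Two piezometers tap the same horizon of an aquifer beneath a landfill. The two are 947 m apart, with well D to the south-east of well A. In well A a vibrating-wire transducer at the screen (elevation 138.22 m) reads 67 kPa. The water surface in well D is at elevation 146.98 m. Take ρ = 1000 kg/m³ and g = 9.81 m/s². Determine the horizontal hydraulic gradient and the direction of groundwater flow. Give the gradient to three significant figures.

Pressure head at well A: ψ = P/(ρg) = 67×1000 / (1000 × 9.81) = 6.83 m.
Total head at well A: h = z + ψ = 138.22 + 6.83 = 145.05 m.
Total head at well D: h = 146.98 m (water level in the piezometer is the total head).
Head difference: h(well A) − h(well D) = 145.05 − 146.98 = -1.93 m.
Hydraulic gradient: i = |Δh| / L = 1.93 / 947 = 0.00204.
Flow is from higher to lower head: from well D toward well A, i.e. toward the north-west.

i ≈ 0.00204; groundwater flows toward the north-west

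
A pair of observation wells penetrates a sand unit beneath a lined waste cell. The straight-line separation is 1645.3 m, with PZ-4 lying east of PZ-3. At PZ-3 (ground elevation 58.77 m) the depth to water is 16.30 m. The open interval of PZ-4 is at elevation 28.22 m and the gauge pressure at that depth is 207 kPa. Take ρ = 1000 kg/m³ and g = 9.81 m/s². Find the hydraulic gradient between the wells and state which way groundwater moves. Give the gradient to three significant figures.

Total head at PZ-3: h = 58.77 − 16.30 = 42.47 m.
Pressure head at PZ-4: ψ = P/(ρg) = 207×1000 / (1000 × 9.81) = 21.10 m.
Total head at PZ-4: h = z + ψ = 28.22 + 21.10 = 49.32 m.
Head difference: h(PZ-3) − h(PZ-4) = 42.47 − 49.32 = -6.85 m.
Hydraulic gradient: i = |Δh| / L = 6.85 / 1645.3 = 0.00416.
Flow is from higher to lower head: from PZ-4 toward PZ-3, i.e. toward the west.

i ≈ 0.00416; groundwater flows toward the west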